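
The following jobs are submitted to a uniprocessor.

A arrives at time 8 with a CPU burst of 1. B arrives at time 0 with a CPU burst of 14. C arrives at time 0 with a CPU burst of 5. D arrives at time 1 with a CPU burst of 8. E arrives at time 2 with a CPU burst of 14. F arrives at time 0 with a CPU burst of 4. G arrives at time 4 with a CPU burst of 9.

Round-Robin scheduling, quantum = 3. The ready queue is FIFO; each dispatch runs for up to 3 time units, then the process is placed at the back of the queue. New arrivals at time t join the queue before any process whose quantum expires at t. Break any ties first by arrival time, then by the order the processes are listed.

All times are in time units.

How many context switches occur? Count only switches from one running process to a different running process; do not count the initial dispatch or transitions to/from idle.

20

Timeline: | B 0-3 | C 3-6 | F 6-9 | D 9-12 | E 12-15 | B 15-18 | G 18-21 | C 21-23 | A 23-24 | F 24-25 | D 25-28 | E 28-31 | B 31-34 | G 34-37 | D 37-39 | E 39-42 | B 42-45 | G 45-48 | E 48-51 | B 51-53 | E 53-55 |
Completion: A=24  B=53  C=23  D=39  E=55  F=25  G=48
Turnaround (C−A): A=16  B=53  C=23  D=38  E=53  F=25  G=44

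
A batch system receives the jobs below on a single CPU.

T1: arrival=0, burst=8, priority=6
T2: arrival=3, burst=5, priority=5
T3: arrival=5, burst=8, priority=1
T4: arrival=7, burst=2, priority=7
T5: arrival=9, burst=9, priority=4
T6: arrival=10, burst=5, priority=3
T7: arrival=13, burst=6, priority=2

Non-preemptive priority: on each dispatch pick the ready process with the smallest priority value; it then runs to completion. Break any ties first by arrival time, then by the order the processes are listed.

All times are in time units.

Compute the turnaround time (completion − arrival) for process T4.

36

Timeline: | T1 0-8 | T3 8-16 | T7 16-22 | T6 22-27 | T5 27-36 | T2 36-41 | T4 41-43 |
Completion: T1=8  T2=41  T3=16  T4=43  T5=36  T6=27  T7=22
Turnaround (C−A): T1=8  T2=38  T3=11  T4=36  T5=27  T6=17  T7=9
Turnaround(T4) = completion − arrival = 43 − 7 = 36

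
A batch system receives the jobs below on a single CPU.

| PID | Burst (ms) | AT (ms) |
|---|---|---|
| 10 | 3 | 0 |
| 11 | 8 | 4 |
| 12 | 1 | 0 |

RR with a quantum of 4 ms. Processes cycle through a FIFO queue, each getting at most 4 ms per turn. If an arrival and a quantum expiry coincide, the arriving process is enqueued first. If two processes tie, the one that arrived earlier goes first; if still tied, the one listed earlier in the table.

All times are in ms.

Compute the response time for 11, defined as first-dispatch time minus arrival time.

Timeline: | 10 0-3 | 12 3-4 | 11 4-12 |
Completion: 10=3  11=12  12=4
Turnaround (C−A): 10=3  11=8  12=4
Response(11) = first start − arrival = 4 − 4 = 0

0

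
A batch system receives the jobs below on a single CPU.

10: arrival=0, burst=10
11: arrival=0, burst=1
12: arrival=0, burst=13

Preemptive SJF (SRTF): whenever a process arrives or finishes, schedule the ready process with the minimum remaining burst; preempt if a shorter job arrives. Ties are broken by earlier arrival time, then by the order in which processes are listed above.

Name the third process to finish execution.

12

Timeline: | 11 0-1 | 10 1-11 | 12 11-24 |
Completion: 10=11  11=1  12=24
Finish order: 11 → 10 → 12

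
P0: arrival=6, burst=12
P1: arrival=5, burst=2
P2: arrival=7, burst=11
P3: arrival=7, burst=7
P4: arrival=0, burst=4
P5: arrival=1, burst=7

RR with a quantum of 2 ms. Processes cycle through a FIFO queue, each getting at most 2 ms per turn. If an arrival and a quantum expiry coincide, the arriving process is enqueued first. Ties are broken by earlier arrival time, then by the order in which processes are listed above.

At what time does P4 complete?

Schedule: | P4 0-2 | P5 2-4 | P4 4-6 | P5 6-8 | P1 8-10 | P0 10-12 | P2 12-14 | P3 14-16 | P5 16-18 | P0 18-20 | P2 20-22 | P3 22-24 | P5 24-25 | P0 25-27 | P2 27-29 | P3 29-31 | P0 31-33 | P2 33-35 | P3 35-36 | P0 36-38 | P2 38-40 | P0 40-42 | P2 42-43 |
Completion: P0=42  P1=10  P2=43  P3=36  P4=6  P5=25
Turnaround (C−A): P0=36  P1=5  P2=36  P3=29  P4=6  P5=24

6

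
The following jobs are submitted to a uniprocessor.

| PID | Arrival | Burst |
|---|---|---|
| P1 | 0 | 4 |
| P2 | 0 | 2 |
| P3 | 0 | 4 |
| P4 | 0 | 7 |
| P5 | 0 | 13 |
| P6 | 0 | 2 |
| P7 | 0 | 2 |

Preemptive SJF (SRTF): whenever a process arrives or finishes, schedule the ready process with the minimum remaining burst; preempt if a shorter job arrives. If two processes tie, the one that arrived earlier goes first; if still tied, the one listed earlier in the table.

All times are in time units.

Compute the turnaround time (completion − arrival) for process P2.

Schedule: | P2 0-2 | P6 2-4 | P7 4-6 | P1 6-10 | P3 10-14 | P4 14-21 | P5 21-34 |
Completion: P1=10  P2=2  P3=14  P4=21  P5=34  P6=4  P7=6
Turnaround (C−A): P1=10  P2=2  P3=14  P4=21  P5=34  P6=4  P7=6
Turnaround(P2) = completion − arrival = 2 − 0 = 2

2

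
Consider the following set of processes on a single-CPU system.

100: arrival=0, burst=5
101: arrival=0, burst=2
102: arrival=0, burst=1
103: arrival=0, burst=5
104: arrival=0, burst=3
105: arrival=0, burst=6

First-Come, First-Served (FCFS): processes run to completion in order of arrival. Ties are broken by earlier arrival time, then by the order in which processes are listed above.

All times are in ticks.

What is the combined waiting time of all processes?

49

Schedule: | 100 0-5 | 101 5-7 | 102 7-8 | 103 8-13 | 104 13-16 | 105 16-22 |
Completion: 100=5  101=7  102=8  103=13  104=16  105=22
Turnaround (C−A): 100=5  101=7  102=8  103=13  104=16  105=22
Waiting = turnaround − burst: 100=0, 101=5, 102=7, 103=8, 104=13, 105=16
Total waiting = 0 + 5 + 7 + 8 + 13 + 16 = 49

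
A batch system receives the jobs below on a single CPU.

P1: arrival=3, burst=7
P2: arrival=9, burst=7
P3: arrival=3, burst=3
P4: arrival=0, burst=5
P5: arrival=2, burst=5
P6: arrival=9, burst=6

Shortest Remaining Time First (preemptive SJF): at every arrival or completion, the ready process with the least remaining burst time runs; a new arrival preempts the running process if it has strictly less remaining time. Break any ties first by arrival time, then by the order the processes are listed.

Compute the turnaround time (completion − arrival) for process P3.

5

Gantt: | P4 0-5 | P3 5-8 | P5 8-13 | P6 13-19 | P1 19-26 | P2 26-33 |
Completion: P1=26  P2=33  P3=8  P4=5  P5=13  P6=19
Turnaround(P3) = completion − arrival = 8 − 3 = 5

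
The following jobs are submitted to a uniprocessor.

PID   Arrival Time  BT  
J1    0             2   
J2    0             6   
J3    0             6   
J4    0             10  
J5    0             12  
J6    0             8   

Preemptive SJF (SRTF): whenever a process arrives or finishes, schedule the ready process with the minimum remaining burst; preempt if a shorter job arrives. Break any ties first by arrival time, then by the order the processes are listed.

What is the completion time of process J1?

Schedule: | J1 0-2 | J2 2-8 | J3 8-14 | J6 14-22 | J4 22-32 | J5 32-44 |
Completion: J1=2  J2=8  J3=14  J4=32  J5=44  J6=22
Turnaround (C−A): J1=2  J2=8  J3=14  J4=32  J5=44  J6=22

2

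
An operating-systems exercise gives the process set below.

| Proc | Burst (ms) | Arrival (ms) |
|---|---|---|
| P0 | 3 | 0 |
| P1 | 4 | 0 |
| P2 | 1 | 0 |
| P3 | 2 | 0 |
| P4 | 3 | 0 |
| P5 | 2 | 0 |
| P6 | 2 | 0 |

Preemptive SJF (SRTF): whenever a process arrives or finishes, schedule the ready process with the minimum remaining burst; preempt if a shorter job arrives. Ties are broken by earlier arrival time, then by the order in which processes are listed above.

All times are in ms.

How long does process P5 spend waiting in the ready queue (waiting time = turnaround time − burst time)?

Schedule: | P2 0-1 | P3 1-3 | P5 3-5 | P6 5-7 | P0 7-10 | P4 10-13 | P1 13-17 |
Completion: P0=10  P1=17  P2=1  P3=3  P4=13  P5=5  P6=7
Turnaround (C−A): P0=10  P1=17  P2=1  P3=3  P4=13  P5=5  P6=7
Waiting(P5) = turnaround − burst = 5 − 2 = 3

3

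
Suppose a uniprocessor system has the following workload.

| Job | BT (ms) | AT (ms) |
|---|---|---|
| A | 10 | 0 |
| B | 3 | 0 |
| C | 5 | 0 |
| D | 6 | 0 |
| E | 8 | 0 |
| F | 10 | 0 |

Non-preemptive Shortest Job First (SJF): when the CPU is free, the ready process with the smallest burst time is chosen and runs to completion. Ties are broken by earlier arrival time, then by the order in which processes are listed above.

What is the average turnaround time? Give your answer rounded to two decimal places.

20.17

Timeline: | B 0-3 | C 3-8 | D 8-14 | E 14-22 | A 22-32 | F 32-42 |
Completion: A=32  B=3  C=8  D=14  E=22  F=42
Turnaround times: A=32, B=3, C=8, D=14, E=22, F=42
Average turnaround = (32+3+8+14+22+42) / 6 = 121/6 = 20.17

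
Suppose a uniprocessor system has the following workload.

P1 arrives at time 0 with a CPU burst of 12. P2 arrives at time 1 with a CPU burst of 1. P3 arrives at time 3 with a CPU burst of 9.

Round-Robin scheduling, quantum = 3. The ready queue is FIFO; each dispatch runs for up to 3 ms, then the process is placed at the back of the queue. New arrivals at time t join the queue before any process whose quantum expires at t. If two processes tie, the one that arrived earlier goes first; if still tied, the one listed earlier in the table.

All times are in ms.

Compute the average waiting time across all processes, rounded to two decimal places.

Gantt: | P1 0-3 | P2 3-4 | P3 4-7 | P1 7-10 | P3 10-13 | P1 13-16 | P3 16-19 | P1 19-22 |
Completion: P1=22  P2=4  P3=19
Turnaround (C−A): P1=22  P2=3  P3=16
Waiting times: P1=10, P2=2, P3=7
Average waiting = (10+2+7) / 3 = 19/3 = 6.33

6.33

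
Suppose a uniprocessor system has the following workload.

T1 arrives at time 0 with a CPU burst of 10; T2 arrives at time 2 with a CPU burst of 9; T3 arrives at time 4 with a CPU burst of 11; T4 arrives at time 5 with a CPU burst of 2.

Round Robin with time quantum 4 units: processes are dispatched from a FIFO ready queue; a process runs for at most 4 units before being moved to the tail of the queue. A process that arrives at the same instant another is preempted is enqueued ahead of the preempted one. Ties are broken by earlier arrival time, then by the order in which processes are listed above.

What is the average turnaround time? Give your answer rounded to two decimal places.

Schedule: | T1 0-4 | T2 4-8 | T3 8-12 | T1 12-16 | T4 16-18 | T2 18-22 | T3 22-26 | T1 26-28 | T2 28-29 | T3 29-32 |
Completion: T1=28  T2=29  T3=32  T4=18
Turnaround (C−A): T1=28  T2=27  T3=28  T4=13
Turnaround times: T1=28, T2=27, T3=28, T4=13
Average turnaround = (28+27+28+13) / 4 = 96/4 = 24.00

24.00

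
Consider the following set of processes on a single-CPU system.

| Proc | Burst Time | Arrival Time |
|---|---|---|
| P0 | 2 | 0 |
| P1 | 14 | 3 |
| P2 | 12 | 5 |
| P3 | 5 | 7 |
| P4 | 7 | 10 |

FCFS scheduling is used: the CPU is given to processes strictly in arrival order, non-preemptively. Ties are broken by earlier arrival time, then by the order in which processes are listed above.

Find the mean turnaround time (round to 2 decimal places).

19.60

Schedule: | P0 0-2 | idle 2-3 | P1 3-17 | P2 17-29 | P3 29-34 | P4 34-41 |
Completion: P0=2  P1=17  P2=29  P3=34  P4=41
Turnaround times: P0=2, P1=14, P2=24, P3=27, P4=31
Average turnaround = (2+14+24+27+31) / 5 = 98/5 = 19.60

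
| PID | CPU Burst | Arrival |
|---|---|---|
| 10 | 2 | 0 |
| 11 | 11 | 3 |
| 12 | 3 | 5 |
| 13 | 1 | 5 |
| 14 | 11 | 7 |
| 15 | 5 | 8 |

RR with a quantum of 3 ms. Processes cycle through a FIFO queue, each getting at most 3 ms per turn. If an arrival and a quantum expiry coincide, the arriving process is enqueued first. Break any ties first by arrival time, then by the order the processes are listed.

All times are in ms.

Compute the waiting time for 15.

Gantt: | 10 0-2 | idle 2-3 | 11 3-6 | 12 6-9 | 13 9-10 | 11 10-13 | 14 13-16 | 15 16-19 | 11 19-22 | 14 22-25 | 15 25-27 | 11 27-29 | 14 29-34 |
Completion: 10=2  11=29  12=9  13=10  14=34  15=27
Turnaround (C−A): 10=2  11=26  12=4  13=5  14=27  15=19
Waiting(15) = turnaround − burst = 19 − 5 = 14

14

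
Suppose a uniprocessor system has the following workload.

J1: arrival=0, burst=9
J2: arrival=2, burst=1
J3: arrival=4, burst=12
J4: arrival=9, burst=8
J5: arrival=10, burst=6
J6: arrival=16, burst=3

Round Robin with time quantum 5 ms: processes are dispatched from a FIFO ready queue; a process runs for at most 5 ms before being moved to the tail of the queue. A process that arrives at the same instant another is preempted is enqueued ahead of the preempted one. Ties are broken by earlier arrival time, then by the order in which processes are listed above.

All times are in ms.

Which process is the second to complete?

Schedule: | J1 0-5 | J2 5-6 | J3 6-11 | J1 11-15 | J4 15-20 | J5 20-25 | J3 25-30 | J6 30-33 | J4 33-36 | J5 36-37 | J3 37-39 |
Completion: J1=15  J2=6  J3=39  J4=36  J5=37  J6=33
Turnaround (C−A): J1=15  J2=4  J3=35  J4=27  J5=27  J6=17
Finish order: J2 → J1 → J6 → J4 → J5 → J3

J1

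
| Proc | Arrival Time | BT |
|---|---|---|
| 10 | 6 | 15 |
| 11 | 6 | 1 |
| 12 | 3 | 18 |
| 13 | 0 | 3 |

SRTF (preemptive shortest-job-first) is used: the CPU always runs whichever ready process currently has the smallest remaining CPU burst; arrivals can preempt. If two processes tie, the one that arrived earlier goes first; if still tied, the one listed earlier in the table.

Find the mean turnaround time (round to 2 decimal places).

13.50

Gantt: | 13 0-3 | 12 3-6 | 11 6-7 | 12 7-22 | 10 22-37 |
Completion: 10=37  11=7  12=22  13=3
Turnaround (C−A): 10=31  11=1  12=19  13=3
Turnaround times: 10=31, 11=1, 12=19, 13=3
Average turnaround = (31+1+19+3) / 4 = 54/4 = 13.50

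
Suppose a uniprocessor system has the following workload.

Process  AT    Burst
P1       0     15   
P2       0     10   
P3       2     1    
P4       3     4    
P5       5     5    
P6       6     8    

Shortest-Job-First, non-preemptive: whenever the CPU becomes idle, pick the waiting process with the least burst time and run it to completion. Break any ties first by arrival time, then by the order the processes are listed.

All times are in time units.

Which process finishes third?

P4

Timeline: | P2 0-10 | P3 10-11 | P4 11-15 | P5 15-20 | P6 20-28 | P1 28-43 |
Completion: P1=43  P2=10  P3=11  P4=15  P5=20  P6=28
Turnaround (C−A): P1=43  P2=10  P3=9  P4=12  P5=15  P6=22
Finish order: P2 → P3 → P4 → P5 → P6 → P1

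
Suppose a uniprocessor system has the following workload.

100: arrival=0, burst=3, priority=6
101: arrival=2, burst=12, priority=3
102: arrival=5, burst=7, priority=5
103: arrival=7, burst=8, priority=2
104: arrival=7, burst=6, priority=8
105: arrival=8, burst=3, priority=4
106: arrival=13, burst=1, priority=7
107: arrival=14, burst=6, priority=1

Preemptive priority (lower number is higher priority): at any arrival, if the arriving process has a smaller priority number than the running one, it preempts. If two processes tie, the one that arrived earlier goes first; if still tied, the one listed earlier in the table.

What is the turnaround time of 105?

23

Timeline: | 100 0-2 | 101 2-7 | 103 7-14 | 107 14-20 | 103 20-21 | 101 21-28 | 105 28-31 | 102 31-38 | 100 38-39 | 106 39-40 | 104 40-46 |
Completion: 100=39  101=28  102=38  103=21  104=46  105=31  106=40  107=20
Turnaround(105) = completion − arrival = 31 − 8 = 23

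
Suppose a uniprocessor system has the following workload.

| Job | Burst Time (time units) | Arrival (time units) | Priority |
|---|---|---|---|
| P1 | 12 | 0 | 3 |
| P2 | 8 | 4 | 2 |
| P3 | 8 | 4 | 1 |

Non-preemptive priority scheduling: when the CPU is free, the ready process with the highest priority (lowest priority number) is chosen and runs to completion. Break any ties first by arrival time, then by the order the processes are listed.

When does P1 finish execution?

12

Schedule: | P1 0-12 | P3 12-20 | P2 20-28 |
Completion: P1=12  P2=28  P3=20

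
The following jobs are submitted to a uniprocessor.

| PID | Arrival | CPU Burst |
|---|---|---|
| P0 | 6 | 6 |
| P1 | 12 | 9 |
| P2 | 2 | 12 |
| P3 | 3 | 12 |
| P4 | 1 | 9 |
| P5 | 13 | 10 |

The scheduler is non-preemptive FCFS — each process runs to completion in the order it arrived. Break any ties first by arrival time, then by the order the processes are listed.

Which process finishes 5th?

Timeline: | idle 0-1 | P4 1-10 | P2 10-22 | P3 22-34 | P0 34-40 | P1 40-49 | P5 49-59 |
Completion: P0=40  P1=49  P2=22  P3=34  P4=10  P5=59
Finish order: P4 → P2 → P3 → P0 → P1 → P5

P1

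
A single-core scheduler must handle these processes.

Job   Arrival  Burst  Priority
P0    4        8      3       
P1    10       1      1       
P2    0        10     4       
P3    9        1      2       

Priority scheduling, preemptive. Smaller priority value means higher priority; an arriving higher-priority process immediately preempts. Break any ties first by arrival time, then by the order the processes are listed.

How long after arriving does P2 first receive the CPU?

Schedule: | P2 0-4 | P0 4-9 | P3 9-10 | P1 10-11 | P0 11-14 | P2 14-20 |
Completion: P0=14  P1=11  P2=20  P3=10
Turnaround (C−A): P0=10  P1=1  P2=20  P3=1
Response(P2) = first start − arrival = 0 − 0 = 0

0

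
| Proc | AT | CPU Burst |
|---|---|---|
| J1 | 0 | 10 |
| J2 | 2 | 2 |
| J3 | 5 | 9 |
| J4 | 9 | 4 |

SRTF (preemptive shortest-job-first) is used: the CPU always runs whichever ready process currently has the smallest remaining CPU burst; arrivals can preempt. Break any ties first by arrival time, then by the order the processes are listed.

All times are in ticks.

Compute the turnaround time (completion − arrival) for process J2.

2

Schedule: | J1 0-2 | J2 2-4 | J1 4-12 | J4 12-16 | J3 16-25 |
Completion: J1=12  J2=4  J3=25  J4=16
Turnaround (C−A): J1=12  J2=2  J3=20  J4=7
Turnaround(J2) = completion − arrival = 4 − 2 = 2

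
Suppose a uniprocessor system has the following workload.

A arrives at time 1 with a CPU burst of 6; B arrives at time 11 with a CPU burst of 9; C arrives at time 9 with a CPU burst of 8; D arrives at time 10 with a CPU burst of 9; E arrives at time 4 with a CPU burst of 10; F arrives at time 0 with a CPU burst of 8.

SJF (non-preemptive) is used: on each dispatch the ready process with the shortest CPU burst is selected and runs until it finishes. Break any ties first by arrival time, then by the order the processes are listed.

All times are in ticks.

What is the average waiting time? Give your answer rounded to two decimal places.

13.33

Schedule: | F 0-8 | A 8-14 | C 14-22 | D 22-31 | B 31-40 | E 40-50 |
Completion: A=14  B=40  C=22  D=31  E=50  F=8
Turnaround (C−A): A=13  B=29  C=13  D=21  E=46  F=8
Waiting times: A=7, B=20, C=5, D=12, E=36, F=0
Average waiting = (7+20+5+12+36+0) / 6 = 80/6 = 13.33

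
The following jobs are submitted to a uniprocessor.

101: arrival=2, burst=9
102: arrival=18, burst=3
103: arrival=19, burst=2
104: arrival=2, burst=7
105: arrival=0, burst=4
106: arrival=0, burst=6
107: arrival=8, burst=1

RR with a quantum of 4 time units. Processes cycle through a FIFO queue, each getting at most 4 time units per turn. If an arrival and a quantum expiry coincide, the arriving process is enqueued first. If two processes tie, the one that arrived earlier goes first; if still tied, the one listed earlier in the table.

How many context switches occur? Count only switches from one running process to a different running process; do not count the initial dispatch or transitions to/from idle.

10

Timeline: | 105 0-4 | 106 4-8 | 101 8-12 | 104 12-16 | 107 16-17 | 106 17-19 | 101 19-23 | 104 23-26 | 102 26-29 | 103 29-31 | 101 31-32 |
Completion: 101=32  102=29  103=31  104=26  105=4  106=19  107=17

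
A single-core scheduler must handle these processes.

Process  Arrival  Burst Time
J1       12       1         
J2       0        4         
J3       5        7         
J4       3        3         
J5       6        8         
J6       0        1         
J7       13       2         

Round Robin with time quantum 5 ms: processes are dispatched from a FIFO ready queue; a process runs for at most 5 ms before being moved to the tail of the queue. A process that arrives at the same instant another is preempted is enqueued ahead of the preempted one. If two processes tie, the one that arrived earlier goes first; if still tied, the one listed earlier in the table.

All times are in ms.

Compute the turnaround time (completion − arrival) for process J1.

Schedule: | J2 0-4 | J6 4-5 | J4 5-8 | J3 8-13 | J5 13-18 | J1 18-19 | J7 19-21 | J3 21-23 | J5 23-26 |
Completion: J1=19  J2=4  J3=23  J4=8  J5=26  J6=5  J7=21
Turnaround(J1) = completion − arrival = 19 − 12 = 7

7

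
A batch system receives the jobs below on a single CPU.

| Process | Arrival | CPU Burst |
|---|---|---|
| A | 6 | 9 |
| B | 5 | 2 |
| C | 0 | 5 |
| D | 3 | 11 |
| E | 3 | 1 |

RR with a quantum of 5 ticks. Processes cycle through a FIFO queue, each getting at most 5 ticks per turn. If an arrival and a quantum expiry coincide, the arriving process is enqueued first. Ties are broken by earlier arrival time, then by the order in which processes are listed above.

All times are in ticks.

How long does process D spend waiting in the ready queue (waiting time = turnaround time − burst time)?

14

Timeline: | C 0-5 | D 5-10 | E 10-11 | B 11-13 | A 13-18 | D 18-23 | A 23-27 | D 27-28 |
Completion: A=27  B=13  C=5  D=28  E=11
Turnaround (C−A): A=21  B=8  C=5  D=25  E=8
Waiting(D) = turnaround − burst = 25 − 11 = 14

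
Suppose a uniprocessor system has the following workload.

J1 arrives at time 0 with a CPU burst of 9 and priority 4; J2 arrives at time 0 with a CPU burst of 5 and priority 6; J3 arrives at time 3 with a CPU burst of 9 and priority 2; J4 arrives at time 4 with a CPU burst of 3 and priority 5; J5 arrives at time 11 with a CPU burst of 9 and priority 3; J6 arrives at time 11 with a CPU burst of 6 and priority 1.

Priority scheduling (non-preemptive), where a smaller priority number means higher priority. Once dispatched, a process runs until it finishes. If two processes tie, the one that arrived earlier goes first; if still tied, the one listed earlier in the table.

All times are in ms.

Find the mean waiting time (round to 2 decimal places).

Timeline: | J1 0-9 | J3 9-18 | J6 18-24 | J5 24-33 | J4 33-36 | J2 36-41 |
Completion: J1=9  J2=41  J3=18  J4=36  J5=33  J6=24
Waiting times: J1=0, J2=36, J3=6, J4=29, J5=13, J6=7
Average waiting = (0+36+6+29+13+7) / 6 = 91/6 = 15.17

15.17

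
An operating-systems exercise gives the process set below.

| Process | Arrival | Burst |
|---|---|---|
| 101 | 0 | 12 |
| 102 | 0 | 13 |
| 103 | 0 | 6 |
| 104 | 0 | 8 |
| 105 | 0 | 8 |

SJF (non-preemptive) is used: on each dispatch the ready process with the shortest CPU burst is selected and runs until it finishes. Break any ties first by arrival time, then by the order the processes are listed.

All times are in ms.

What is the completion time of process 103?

6

Gantt: | 103 0-6 | 104 6-14 | 105 14-22 | 101 22-34 | 102 34-47 |
Completion: 101=34  102=47  103=6  104=14  105=22
Turnaround (C−A): 101=34  102=47  103=6  104=14  105=22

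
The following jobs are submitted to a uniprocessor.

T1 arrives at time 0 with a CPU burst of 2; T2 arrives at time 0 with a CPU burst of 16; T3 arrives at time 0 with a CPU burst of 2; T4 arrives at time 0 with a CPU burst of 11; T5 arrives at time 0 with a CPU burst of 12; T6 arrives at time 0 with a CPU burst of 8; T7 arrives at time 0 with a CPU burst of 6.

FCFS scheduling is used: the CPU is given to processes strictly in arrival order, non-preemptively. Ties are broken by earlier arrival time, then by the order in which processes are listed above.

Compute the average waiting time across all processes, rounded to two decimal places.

23.57

Schedule: | T1 0-2 | T2 2-18 | T3 18-20 | T4 20-31 | T5 31-43 | T6 43-51 | T7 51-57 |
Completion: T1=2  T2=18  T3=20  T4=31  T5=43  T6=51  T7=57
Turnaround (C−A): T1=2  T2=18  T3=20  T4=31  T5=43  T6=51  T7=57
Waiting times: T1=0, T2=2, T3=18, T4=20, T5=31, T6=43, T7=51
Average waiting = (0+2+18+20+31+43+51) / 7 = 165/7 = 23.57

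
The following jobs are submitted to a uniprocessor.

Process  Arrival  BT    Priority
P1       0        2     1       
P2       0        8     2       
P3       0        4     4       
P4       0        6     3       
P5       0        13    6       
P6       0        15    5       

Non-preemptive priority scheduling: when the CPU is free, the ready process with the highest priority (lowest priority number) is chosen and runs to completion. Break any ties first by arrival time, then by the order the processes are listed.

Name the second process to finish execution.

P2

Timeline: | P1 0-2 | P2 2-10 | P4 10-16 | P3 16-20 | P6 20-35 | P5 35-48 |
Completion: P1=2  P2=10  P3=20  P4=16  P5=48  P6=35
Turnaround (C−A): P1=2  P2=10  P3=20  P4=16  P5=48  P6=35
Finish order: P1 → P2 → P4 → P3 → P6 → P5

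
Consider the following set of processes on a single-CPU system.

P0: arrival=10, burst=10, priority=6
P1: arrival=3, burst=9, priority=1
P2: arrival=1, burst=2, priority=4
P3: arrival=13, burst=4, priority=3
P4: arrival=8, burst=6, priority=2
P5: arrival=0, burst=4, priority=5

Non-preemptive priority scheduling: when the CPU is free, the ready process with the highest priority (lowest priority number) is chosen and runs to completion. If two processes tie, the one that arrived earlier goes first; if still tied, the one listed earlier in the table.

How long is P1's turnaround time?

10

Gantt: | P5 0-4 | P1 4-13 | P4 13-19 | P3 19-23 | P2 23-25 | P0 25-35 |
Completion: P0=35  P1=13  P2=25  P3=23  P4=19  P5=4
Turnaround(P1) = completion − arrival = 13 − 3 = 10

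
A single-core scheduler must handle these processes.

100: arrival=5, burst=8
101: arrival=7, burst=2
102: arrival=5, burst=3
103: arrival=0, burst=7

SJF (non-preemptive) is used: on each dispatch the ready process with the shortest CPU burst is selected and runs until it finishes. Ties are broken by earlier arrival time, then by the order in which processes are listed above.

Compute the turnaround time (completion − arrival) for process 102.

7

Timeline: | 103 0-7 | 101 7-9 | 102 9-12 | 100 12-20 |
Completion: 100=20  101=9  102=12  103=7
Turnaround (C−A): 100=15  101=2  102=7  103=7
Turnaround(102) = completion − arrival = 12 − 5 = 7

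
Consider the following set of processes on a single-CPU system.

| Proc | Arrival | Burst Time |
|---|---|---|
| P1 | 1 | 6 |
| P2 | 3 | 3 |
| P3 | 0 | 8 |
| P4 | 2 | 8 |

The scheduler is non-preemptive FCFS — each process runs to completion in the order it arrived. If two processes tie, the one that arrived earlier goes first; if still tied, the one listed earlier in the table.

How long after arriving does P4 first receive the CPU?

Gantt: | P3 0-8 | P1 8-14 | P4 14-22 | P2 22-25 |
Completion: P1=14  P2=25  P3=8  P4=22
Turnaround (C−A): P1=13  P2=22  P3=8  P4=20
Response(P4) = first start − arrival = 14 − 2 = 12

12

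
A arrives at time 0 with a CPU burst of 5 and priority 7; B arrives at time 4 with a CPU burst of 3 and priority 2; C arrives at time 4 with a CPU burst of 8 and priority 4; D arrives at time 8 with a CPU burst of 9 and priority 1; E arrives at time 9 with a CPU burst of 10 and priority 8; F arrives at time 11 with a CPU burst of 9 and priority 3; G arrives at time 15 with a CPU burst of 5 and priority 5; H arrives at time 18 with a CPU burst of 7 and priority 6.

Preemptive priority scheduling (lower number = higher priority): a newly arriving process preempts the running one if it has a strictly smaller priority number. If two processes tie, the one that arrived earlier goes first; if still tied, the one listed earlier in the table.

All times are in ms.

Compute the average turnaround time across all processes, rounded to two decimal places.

Schedule: | A 0-4 | B 4-7 | C 7-8 | D 8-17 | F 17-26 | C 26-33 | G 33-38 | H 38-45 | A 45-46 | E 46-56 |
Completion: A=46  B=7  C=33  D=17  E=56  F=26  G=38  H=45
Turnaround (C−A): A=46  B=3  C=29  D=9  E=47  F=15  G=23  H=27
Turnaround times: A=46, B=3, C=29, D=9, E=47, F=15, G=23, H=27
Average turnaround = (46+3+29+9+47+15+23+27) / 8 = 199/8 = 24.88

24.88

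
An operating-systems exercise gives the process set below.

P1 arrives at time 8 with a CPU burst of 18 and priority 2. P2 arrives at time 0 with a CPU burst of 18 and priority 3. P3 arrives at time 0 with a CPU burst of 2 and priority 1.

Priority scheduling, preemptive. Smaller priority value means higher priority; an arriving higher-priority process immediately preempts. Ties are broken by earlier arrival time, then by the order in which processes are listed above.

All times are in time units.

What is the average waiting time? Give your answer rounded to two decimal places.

6.67

Timeline: | P3 0-2 | P2 2-8 | P1 8-26 | P2 26-38 |
Completion: P1=26  P2=38  P3=2
Turnaround (C−A): P1=18  P2=38  P3=2
Waiting times: P1=0, P2=20, P3=0
Average waiting = (0+20+0) / 3 = 20/3 = 6.67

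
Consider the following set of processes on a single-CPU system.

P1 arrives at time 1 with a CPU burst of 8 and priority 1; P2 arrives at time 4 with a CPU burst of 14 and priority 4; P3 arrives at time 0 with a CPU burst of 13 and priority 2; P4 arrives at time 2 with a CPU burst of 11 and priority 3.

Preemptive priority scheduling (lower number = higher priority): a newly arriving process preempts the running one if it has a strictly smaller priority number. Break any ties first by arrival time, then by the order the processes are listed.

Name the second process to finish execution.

P3

Schedule: | P3 0-1 | P1 1-9 | P3 9-21 | P4 21-32 | P2 32-46 |
Completion: P1=9  P2=46  P3=21  P4=32
Turnaround (C−A): P1=8  P2=42  P3=21  P4=30
Finish order: P1 → P3 → P4 → P2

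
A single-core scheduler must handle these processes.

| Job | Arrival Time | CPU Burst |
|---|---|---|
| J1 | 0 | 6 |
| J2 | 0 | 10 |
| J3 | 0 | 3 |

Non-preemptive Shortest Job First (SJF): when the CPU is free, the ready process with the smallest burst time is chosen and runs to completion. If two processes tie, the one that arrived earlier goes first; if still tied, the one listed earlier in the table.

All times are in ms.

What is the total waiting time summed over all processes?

Schedule: | J3 0-3 | J1 3-9 | J2 9-19 |
Completion: J1=9  J2=19  J3=3
Waiting = turnaround − burst: J1=3, J2=9, J3=0
Total waiting = 3 + 9 + 0 = 12

12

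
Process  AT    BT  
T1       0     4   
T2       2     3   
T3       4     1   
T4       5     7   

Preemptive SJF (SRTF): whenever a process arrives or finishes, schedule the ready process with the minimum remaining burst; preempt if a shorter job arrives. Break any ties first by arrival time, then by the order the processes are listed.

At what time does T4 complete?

15

Schedule: | T1 0-4 | T3 4-5 | T2 5-8 | T4 8-15 |
Completion: T1=4  T2=8  T3=5  T4=15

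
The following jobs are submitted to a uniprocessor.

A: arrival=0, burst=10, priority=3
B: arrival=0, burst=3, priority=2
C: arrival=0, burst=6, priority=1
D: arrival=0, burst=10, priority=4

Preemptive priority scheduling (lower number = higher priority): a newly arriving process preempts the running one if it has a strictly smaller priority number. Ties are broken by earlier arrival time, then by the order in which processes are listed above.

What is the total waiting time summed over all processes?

34

Schedule: | C 0-6 | B 6-9 | A 9-19 | D 19-29 |
Completion: A=19  B=9  C=6  D=29
Turnaround (C−A): A=19  B=9  C=6  D=29
Waiting = turnaround − burst: A=9, B=6, C=0, D=19
Total waiting = 9 + 6 + 0 + 19 = 34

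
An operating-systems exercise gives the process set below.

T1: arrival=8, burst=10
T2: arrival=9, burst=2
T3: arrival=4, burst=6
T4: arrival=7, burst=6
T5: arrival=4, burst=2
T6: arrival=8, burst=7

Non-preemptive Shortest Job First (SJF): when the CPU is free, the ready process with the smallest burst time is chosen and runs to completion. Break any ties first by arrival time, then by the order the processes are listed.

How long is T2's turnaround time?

Timeline: | idle 0-4 | T5 4-6 | T3 6-12 | T2 12-14 | T4 14-20 | T6 20-27 | T1 27-37 |
Completion: T1=37  T2=14  T3=12  T4=20  T5=6  T6=27
Turnaround (C−A): T1=29  T2=5  T3=8  T4=13  T5=2  T6=19
Turnaround(T2) = completion − arrival = 14 − 9 = 5

5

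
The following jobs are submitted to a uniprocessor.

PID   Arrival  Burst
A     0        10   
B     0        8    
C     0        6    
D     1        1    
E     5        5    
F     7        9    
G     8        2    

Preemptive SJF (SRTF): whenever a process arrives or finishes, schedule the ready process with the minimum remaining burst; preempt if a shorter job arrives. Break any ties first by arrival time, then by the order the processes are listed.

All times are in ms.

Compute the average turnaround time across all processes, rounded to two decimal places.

15.14

Gantt: | C 0-1 | D 1-2 | C 2-7 | E 7-8 | G 8-10 | E 10-14 | B 14-22 | F 22-31 | A 31-41 |
Completion: A=41  B=22  C=7  D=2  E=14  F=31  G=10
Turnaround (C−A): A=41  B=22  C=7  D=1  E=9  F=24  G=2
Turnaround times: A=41, B=22, C=7, D=1, E=9, F=24, G=2
Average turnaround = (41+22+7+1+9+24+2) / 7 = 106/7 = 15.14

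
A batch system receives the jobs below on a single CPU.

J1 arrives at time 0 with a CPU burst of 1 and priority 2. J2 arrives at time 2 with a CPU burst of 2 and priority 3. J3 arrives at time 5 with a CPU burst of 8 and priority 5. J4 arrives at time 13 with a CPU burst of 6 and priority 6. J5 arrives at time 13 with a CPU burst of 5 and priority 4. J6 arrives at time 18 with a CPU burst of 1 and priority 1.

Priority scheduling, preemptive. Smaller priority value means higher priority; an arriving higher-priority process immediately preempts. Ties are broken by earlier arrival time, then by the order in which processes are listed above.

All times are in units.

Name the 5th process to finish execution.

Schedule: | J1 0-1 | idle 1-2 | J2 2-4 | idle 4-5 | J3 5-13 | J5 13-18 | J6 18-19 | J4 19-25 |
Completion: J1=1  J2=4  J3=13  J4=25  J5=18  J6=19
Finish order: J1 → J2 → J3 → J5 → J6 → J4

J6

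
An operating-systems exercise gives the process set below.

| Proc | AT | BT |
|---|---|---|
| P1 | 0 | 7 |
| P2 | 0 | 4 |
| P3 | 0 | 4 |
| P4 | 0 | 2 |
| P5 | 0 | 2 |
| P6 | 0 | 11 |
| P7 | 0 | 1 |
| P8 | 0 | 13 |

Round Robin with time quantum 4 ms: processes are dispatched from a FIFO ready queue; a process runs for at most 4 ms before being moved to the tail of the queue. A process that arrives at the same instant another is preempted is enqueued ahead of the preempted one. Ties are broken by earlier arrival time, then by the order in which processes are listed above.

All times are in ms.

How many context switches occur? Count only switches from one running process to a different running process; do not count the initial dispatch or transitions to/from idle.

12

Schedule: | P1 0-4 | P2 4-8 | P3 8-12 | P4 12-14 | P5 14-16 | P6 16-20 | P7 20-21 | P8 21-25 | P1 25-28 | P6 28-32 | P8 32-36 | P6 36-39 | P8 39-44 |
Completion: P1=28  P2=8  P3=12  P4=14  P5=16  P6=39  P7=21  P8=44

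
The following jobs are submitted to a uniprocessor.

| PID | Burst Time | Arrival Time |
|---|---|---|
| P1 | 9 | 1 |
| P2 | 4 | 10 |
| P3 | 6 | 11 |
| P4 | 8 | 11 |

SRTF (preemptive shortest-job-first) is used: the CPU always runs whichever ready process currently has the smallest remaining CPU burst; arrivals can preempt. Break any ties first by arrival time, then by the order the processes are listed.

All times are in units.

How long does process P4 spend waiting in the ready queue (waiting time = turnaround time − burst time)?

9

Gantt: | idle 0-1 | P1 1-10 | P2 10-14 | P3 14-20 | P4 20-28 |
Completion: P1=10  P2=14  P3=20  P4=28
Turnaround (C−A): P1=9  P2=4  P3=9  P4=17
Waiting(P4) = turnaround − burst = 17 − 8 = 9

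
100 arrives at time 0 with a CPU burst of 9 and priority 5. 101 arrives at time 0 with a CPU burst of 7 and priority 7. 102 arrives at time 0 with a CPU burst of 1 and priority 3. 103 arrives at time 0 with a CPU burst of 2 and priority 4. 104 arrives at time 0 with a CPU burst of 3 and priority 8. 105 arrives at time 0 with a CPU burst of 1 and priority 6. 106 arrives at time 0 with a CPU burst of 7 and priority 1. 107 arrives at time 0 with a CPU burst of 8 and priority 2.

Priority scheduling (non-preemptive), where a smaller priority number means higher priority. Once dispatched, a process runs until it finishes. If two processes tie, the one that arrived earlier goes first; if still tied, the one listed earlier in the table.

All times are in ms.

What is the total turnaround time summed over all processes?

184

Gantt: | 106 0-7 | 107 7-15 | 102 15-16 | 103 16-18 | 100 18-27 | 105 27-28 | 101 28-35 | 104 35-38 |
Completion: 100=27  101=35  102=16  103=18  104=38  105=28  106=7  107=15
Turnaround (C−A): 100=27  101=35  102=16  103=18  104=38  105=28  106=7  107=15
Turnaround = completion − arrival: 100=27, 101=35, 102=16, 103=18, 104=38, 105=28, 106=7, 107=15
Total turnaround = 27 + 35 + 16 + 18 + 38 + 28 + 7 + 15 = 184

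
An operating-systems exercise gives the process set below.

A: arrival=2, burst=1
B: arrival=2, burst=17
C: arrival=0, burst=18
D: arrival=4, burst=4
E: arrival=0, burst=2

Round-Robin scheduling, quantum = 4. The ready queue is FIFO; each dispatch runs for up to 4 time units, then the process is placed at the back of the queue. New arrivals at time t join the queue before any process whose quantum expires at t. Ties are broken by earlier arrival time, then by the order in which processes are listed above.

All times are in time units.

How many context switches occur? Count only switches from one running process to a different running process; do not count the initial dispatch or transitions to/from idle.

12

Gantt: | C 0-4 | E 4-6 | A 6-7 | B 7-11 | D 11-15 | C 15-19 | B 19-23 | C 23-27 | B 27-31 | C 31-35 | B 35-39 | C 39-41 | B 41-42 |
Completion: A=7  B=42  C=41  D=15  E=6
Turnaround (C−A): A=5  B=40  C=41  D=11  E=6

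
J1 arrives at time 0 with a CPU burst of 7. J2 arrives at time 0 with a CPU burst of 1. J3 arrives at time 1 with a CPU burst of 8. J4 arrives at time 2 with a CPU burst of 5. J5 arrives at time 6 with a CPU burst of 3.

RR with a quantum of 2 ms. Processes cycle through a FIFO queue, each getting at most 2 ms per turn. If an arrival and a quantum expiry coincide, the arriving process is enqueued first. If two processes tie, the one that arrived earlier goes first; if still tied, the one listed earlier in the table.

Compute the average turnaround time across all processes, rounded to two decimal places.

Schedule: | J1 0-2 | J2 2-3 | J3 3-5 | J4 5-7 | J1 7-9 | J3 9-11 | J5 11-13 | J4 13-15 | J1 15-17 | J3 17-19 | J5 19-20 | J4 20-21 | J1 21-22 | J3 22-24 |
Completion: J1=22  J2=3  J3=24  J4=21  J5=20
Turnaround (C−A): J1=22  J2=3  J3=23  J4=19  J5=14
Turnaround times: J1=22, J2=3, J3=23, J4=19, J5=14
Average turnaround = (22+3+23+19+14) / 5 = 81/5 = 16.20

16.20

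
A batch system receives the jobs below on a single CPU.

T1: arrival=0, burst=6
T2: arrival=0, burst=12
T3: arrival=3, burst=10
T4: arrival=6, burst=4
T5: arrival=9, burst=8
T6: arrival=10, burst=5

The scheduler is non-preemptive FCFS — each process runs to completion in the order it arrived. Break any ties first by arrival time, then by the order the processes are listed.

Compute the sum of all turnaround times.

Timeline: | T1 0-6 | T2 6-18 | T3 18-28 | T4 28-32 | T5 32-40 | T6 40-45 |
Completion: T1=6  T2=18  T3=28  T4=32  T5=40  T6=45
Turnaround = completion − arrival: T1=6, T2=18, T3=25, T4=26, T5=31, T6=35
Total turnaround = 6 + 18 + 25 + 26 + 31 + 35 = 141

141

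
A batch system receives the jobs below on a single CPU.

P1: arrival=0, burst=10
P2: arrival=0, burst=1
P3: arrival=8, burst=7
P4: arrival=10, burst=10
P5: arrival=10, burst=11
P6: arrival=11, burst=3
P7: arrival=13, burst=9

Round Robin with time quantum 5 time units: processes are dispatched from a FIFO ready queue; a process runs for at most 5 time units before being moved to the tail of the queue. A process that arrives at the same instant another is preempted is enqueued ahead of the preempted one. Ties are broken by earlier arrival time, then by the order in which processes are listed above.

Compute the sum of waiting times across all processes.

121

Timeline: | P1 0-5 | P2 5-6 | P1 6-11 | P3 11-16 | P4 16-21 | P5 21-26 | P6 26-29 | P7 29-34 | P3 34-36 | P4 36-41 | P5 41-46 | P7 46-50 | P5 50-51 |
Completion: P1=11  P2=6  P3=36  P4=41  P5=51  P6=29  P7=50
Turnaround (C−A): P1=11  P2=6  P3=28  P4=31  P5=41  P6=18  P7=37
Waiting = turnaround − burst: P1=1, P2=5, P3=21, P4=21, P5=30, P6=15, P7=28
Total waiting = 1 + 5 + 21 + 21 + 30 + 15 + 28 = 121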